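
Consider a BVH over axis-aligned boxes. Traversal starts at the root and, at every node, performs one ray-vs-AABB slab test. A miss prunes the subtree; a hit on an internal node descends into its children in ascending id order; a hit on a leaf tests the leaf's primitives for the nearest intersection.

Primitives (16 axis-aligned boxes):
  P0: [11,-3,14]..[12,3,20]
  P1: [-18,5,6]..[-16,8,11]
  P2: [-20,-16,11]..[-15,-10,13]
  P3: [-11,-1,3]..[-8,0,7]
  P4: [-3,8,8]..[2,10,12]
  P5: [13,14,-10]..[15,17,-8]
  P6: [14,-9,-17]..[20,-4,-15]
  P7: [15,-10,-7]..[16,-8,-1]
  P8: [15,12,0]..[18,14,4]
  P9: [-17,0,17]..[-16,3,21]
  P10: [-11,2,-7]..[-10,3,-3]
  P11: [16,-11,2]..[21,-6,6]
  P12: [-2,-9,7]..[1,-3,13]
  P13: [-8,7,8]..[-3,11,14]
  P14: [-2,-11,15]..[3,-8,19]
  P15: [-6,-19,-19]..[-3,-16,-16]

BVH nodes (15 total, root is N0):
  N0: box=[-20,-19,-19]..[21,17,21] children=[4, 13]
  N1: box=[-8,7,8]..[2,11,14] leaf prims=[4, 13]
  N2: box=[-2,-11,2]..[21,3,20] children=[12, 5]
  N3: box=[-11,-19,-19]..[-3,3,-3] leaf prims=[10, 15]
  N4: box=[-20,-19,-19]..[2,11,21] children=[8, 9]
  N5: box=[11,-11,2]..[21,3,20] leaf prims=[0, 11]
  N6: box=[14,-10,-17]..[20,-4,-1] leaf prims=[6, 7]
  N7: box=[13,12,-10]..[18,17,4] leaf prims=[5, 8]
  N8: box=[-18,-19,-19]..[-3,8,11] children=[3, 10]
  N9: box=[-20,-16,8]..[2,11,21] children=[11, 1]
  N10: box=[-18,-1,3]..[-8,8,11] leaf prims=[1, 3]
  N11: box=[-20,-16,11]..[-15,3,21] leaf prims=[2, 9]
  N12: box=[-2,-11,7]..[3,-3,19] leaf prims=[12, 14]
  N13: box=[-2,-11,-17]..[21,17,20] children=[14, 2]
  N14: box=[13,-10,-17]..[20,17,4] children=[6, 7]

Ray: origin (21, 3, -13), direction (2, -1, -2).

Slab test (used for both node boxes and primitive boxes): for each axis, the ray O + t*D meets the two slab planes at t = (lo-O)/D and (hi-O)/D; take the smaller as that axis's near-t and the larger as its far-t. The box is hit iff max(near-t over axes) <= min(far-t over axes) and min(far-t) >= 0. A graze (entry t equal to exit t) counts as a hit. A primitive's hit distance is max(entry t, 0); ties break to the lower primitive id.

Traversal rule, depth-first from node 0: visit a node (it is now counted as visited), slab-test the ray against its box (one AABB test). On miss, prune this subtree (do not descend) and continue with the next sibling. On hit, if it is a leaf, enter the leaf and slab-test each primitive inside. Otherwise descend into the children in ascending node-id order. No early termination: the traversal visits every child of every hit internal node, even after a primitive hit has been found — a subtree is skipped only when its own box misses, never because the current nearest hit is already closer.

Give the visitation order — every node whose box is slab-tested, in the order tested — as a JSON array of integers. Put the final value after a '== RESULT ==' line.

Walk:
N0 x:[-41/2,0] y:[-14,22] z:[-17,3] -> hit [-14,0], descend [4, 13]
  N4 x:[-41/2,-19/2] y:[-8,22] z:[-17,3] -> miss, prune
  N13 x:[-23/2,0] y:[-14,14] z:[-33/2,2] -> hit [-23/2,0], descend [2, 14]
    N2 x:[-23/2,0] y:[0,14] z:[-33/2,-15/2] -> miss, prune
    N14 x:[-4,-1/2] y:[-14,13] z:[-17/2,2] -> miss, prune

Summary -> nodes [0, 4, 13, 2, 14]; box-tests=5; leaf-entries=0; first=miss

== RESULT ==
[0, 4, 13, 2, 14]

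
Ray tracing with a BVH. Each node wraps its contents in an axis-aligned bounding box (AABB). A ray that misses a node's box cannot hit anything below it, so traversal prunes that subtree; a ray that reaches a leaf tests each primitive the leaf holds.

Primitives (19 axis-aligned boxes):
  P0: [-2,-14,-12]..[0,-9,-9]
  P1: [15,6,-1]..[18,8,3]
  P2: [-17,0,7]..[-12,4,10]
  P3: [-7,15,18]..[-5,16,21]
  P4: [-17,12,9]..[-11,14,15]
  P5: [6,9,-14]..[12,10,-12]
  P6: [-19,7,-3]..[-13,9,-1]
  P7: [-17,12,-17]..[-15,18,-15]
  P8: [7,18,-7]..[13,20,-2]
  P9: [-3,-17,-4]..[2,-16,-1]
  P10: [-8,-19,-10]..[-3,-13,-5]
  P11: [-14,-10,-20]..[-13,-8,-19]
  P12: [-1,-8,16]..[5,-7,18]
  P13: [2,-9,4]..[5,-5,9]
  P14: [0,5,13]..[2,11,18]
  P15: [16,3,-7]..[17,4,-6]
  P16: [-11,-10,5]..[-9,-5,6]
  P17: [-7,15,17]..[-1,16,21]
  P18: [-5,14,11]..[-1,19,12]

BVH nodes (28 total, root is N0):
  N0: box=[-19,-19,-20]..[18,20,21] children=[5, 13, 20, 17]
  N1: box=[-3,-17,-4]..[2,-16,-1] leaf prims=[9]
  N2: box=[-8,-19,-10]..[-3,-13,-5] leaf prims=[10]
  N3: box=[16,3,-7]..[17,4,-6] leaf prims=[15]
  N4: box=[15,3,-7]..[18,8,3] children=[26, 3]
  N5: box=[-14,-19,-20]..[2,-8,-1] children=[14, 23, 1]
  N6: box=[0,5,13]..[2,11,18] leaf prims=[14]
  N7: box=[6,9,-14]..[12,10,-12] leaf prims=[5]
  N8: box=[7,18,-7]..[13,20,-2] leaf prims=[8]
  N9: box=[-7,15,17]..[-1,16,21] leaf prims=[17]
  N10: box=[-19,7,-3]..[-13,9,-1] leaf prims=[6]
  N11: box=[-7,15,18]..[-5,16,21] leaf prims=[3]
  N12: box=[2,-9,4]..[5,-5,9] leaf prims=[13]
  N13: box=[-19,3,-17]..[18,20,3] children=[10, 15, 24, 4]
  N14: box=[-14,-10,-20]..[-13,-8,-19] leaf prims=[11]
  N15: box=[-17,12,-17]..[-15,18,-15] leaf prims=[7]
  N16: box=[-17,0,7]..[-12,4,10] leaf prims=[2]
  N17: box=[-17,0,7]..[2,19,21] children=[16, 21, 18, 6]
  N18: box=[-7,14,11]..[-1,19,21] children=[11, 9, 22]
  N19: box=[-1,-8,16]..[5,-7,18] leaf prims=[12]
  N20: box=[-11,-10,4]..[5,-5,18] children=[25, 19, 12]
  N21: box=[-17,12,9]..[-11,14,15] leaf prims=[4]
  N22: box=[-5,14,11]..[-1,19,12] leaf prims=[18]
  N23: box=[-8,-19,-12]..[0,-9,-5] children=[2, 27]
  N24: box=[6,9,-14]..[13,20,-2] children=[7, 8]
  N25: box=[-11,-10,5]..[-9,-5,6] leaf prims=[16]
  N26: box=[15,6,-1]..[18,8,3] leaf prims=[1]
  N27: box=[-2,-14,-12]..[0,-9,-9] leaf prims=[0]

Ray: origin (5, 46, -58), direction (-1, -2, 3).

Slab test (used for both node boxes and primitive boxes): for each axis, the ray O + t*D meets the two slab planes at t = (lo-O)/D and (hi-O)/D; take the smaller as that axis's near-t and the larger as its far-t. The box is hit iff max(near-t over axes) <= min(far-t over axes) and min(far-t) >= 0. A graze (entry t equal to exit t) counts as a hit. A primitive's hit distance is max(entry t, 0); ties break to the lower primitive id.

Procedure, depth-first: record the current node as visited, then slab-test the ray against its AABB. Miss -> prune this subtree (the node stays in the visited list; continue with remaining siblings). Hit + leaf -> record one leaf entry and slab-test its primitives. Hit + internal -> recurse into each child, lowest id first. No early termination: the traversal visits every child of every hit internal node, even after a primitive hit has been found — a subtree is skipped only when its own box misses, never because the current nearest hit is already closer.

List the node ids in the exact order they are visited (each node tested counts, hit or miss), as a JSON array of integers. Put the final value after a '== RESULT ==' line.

Walk:
N0 x:[-13,24] y:[13,65/2] z:[38/3,79/3] -> hit [13,24], descend [5, 13, 17, 20]
  N5 x:[3,19] y:[27,65/2] z:[38/3,19] -> miss, prune
  N13 x:[-13,24] y:[13,43/2] z:[41/3,61/3] -> hit [41/3,61/3], descend [4, 10, 15, 24]
    N4 x:[-13,-10] y:[19,43/2] z:[17,61/3] -> miss, prune
    N10 x:[18,24] y:[37/2,39/2] z:[55/3,19] -> hit [37/2,19] leaf, test {P6@t=37/2}
    N15 x:[20,22] y:[14,17] z:[41/3,43/3] -> miss, prune
    N24 x:[-8,-1] y:[13,37/2] z:[44/3,56/3] -> miss, prune
  N17 x:[3,22] y:[27/2,23] z:[65/3,79/3] -> hit [65/3,22], descend [6, 16, 18, 21]
    N6 x:[3,5] y:[35/2,41/2] z:[71/3,76/3] -> miss, prune
    N16 x:[17,22] y:[21,23] z:[65/3,68/3] -> hit [65/3,22] leaf, test {P2@t=65/3}
    N18 x:[6,12] y:[27/2,16] z:[23,79/3] -> miss, prune
    N21 x:[16,22] y:[16,17] z:[67/3,73/3] -> miss, prune
  N20 x:[0,16] y:[51/2,28] z:[62/3,76/3] -> miss, prune

13 AABB tests over nodes [0, 5, 13, 4, 10, 15, 24, 17, 6, 16, 18, 21, 20]; 2 leaves entered; closest P6.

== RESULT ==
[0, 5, 13, 4, 10, 15, 24, 17, 6, 16, 18, 21, 20]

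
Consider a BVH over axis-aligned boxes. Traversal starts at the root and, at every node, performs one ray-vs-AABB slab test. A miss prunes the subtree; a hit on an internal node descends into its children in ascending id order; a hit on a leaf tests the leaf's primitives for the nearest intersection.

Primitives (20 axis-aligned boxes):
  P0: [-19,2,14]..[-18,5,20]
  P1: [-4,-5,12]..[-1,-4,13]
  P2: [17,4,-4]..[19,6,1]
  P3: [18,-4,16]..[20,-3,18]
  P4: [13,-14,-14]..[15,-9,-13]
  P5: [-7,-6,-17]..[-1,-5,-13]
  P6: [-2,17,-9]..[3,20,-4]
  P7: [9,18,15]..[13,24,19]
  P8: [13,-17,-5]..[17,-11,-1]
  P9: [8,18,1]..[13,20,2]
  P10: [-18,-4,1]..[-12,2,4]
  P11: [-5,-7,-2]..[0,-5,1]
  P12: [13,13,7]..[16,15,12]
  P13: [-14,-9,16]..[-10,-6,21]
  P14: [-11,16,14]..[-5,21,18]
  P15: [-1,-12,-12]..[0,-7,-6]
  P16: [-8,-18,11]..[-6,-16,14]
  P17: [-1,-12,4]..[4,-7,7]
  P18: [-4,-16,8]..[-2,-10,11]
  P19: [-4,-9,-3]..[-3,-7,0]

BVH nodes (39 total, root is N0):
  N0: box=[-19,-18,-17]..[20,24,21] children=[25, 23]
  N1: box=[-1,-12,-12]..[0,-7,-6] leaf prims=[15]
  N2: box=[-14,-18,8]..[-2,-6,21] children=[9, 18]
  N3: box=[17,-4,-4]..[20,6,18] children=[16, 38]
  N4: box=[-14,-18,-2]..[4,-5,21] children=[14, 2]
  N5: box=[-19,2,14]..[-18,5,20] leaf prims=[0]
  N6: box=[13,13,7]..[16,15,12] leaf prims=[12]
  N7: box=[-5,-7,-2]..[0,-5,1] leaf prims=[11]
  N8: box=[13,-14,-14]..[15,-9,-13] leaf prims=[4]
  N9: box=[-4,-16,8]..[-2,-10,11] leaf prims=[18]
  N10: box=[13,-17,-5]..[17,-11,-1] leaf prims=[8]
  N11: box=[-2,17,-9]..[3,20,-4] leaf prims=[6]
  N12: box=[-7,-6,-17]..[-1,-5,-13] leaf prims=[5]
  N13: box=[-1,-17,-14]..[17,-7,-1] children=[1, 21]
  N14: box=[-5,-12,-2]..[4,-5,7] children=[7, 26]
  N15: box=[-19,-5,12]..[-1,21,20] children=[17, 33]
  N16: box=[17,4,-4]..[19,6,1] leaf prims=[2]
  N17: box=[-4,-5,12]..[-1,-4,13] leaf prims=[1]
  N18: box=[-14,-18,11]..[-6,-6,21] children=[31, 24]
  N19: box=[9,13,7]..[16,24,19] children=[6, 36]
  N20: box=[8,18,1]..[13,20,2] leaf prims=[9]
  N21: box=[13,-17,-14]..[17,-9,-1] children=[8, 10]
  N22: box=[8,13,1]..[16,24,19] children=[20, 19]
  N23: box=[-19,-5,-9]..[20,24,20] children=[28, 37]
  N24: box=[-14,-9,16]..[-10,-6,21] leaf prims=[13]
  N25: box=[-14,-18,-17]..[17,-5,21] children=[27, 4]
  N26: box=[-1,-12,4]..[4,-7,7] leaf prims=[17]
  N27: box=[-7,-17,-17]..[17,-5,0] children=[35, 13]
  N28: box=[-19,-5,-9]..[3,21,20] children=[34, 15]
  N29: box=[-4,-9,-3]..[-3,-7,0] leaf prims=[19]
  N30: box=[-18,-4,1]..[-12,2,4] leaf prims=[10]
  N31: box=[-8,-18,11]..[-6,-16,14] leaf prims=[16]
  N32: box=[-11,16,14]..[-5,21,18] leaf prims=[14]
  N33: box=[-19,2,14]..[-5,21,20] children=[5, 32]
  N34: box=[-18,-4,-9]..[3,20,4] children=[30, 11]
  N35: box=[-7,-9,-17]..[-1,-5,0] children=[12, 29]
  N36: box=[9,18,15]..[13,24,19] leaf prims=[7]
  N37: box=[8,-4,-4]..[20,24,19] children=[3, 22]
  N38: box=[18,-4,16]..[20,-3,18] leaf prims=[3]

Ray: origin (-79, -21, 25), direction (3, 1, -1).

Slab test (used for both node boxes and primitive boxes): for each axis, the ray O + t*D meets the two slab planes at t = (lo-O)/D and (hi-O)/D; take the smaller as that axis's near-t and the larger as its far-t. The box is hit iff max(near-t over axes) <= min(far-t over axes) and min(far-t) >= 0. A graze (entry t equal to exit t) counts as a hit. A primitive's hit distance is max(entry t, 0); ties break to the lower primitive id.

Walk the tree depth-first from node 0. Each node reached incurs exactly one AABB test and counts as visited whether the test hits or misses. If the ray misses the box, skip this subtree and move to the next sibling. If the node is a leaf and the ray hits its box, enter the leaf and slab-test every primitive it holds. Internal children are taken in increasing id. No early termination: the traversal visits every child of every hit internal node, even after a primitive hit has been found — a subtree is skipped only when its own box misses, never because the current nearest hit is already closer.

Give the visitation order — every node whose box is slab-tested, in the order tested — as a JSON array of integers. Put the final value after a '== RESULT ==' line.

Trace the traversal:
N0 x:[20,33] y:[3,45] z:[4,42] -> hit [20,33], descend [23, 25]
  N23 x:[20,33] y:[16,45] z:[5,34] -> hit [20,33], descend [28, 37]
    N28 x:[20,82/3] y:[16,42] z:[5,34] -> hit [20,82/3], descend [15, 34]
      N15 x:[20,26] y:[16,42] z:[5,13] -> miss, prune
      N34 x:[61/3,82/3] y:[17,41] z:[21,34] -> hit [21,82/3], descend [11, 30]
        N11 x:[77/3,82/3] y:[38,41] z:[29,34] -> miss, prune
        N30 x:[61/3,67/3] y:[17,23] z:[21,24] -> hit [21,67/3] leaf, test {P10@t=21}
    N37 x:[29,33] y:[17,45] z:[6,29] -> hit [29,29], descend [3, 22]
      N3 x:[32,33] y:[17,27] z:[7,29] -> miss, prune
      N22 x:[29,95/3] y:[34,45] z:[6,24] -> miss, prune
  N25 x:[65/3,32] y:[3,16] z:[4,42] -> miss, prune

11 AABB tests over nodes [0, 23, 28, 15, 34, 11, 30, 37, 3, 22, 25]; 1 leaf entered; closest P10.

== RESULT ==
[0, 23, 28, 15, 34, 11, 30, 37, 3, 22, 25]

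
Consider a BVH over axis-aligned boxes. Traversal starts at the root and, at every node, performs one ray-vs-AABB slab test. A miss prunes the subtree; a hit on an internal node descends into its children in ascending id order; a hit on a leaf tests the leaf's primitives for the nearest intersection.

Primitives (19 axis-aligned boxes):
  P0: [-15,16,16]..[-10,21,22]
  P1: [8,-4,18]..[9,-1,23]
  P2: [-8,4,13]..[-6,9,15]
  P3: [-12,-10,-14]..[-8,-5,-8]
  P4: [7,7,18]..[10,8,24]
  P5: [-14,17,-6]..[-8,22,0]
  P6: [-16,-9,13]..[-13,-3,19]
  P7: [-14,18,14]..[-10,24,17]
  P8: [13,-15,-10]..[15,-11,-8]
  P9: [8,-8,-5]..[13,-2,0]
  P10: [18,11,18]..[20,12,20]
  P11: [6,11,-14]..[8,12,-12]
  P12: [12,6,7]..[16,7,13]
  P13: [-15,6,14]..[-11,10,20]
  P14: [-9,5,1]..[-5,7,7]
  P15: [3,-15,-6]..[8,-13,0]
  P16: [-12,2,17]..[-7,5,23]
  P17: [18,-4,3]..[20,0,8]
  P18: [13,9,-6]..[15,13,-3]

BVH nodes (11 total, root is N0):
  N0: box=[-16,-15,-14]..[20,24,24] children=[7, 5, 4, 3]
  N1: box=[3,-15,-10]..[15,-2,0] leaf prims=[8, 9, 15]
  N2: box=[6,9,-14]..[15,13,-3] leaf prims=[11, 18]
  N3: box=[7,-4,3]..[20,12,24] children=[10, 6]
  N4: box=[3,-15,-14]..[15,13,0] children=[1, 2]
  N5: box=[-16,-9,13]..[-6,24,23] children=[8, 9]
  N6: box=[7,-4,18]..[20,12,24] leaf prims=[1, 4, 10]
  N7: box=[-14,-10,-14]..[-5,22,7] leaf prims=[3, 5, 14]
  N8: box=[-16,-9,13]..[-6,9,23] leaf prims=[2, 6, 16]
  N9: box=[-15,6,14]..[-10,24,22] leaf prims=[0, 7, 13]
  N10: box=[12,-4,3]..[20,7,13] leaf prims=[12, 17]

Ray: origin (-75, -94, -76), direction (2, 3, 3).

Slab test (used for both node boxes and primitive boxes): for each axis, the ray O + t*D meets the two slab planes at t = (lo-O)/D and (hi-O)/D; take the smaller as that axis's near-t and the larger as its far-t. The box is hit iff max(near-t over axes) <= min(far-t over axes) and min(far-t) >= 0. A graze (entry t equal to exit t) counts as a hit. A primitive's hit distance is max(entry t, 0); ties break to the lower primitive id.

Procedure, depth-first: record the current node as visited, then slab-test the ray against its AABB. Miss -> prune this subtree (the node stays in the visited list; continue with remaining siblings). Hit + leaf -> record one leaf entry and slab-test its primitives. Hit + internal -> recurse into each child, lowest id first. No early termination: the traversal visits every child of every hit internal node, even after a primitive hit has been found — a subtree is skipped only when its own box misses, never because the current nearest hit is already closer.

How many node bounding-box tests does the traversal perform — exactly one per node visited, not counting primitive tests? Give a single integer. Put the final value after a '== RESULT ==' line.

Trace the traversal:
N0 x:[59/2,95/2] y:[79/3,118/3] z:[62/3,100/3] -> hit [59/2,100/3], descend [3, 4, 5, 7]
  N3 x:[41,95/2] y:[30,106/3] z:[79/3,100/3] -> miss, prune
  N4 x:[39,45] y:[79/3,107/3] z:[62/3,76/3] -> miss, prune
  N5 x:[59/2,69/2] y:[85/3,118/3] z:[89/3,33] -> hit [89/3,33], descend [8, 9]
    N8 x:[59/2,69/2] y:[85/3,103/3] z:[89/3,33] -> hit [89/3,33] leaf, test {P2(miss), P6@t=89/3, P16@t=32}
    N9 x:[30,65/2] y:[100/3,118/3] z:[30,98/3] -> miss, prune
  N7 x:[61/2,35] y:[28,116/3] z:[62/3,83/3] -> miss, prune

Summary -> nodes [0, 3, 4, 5, 8, 9, 7]; box-tests=7; leaf-entries=1; first=P6

== RESULT ==
7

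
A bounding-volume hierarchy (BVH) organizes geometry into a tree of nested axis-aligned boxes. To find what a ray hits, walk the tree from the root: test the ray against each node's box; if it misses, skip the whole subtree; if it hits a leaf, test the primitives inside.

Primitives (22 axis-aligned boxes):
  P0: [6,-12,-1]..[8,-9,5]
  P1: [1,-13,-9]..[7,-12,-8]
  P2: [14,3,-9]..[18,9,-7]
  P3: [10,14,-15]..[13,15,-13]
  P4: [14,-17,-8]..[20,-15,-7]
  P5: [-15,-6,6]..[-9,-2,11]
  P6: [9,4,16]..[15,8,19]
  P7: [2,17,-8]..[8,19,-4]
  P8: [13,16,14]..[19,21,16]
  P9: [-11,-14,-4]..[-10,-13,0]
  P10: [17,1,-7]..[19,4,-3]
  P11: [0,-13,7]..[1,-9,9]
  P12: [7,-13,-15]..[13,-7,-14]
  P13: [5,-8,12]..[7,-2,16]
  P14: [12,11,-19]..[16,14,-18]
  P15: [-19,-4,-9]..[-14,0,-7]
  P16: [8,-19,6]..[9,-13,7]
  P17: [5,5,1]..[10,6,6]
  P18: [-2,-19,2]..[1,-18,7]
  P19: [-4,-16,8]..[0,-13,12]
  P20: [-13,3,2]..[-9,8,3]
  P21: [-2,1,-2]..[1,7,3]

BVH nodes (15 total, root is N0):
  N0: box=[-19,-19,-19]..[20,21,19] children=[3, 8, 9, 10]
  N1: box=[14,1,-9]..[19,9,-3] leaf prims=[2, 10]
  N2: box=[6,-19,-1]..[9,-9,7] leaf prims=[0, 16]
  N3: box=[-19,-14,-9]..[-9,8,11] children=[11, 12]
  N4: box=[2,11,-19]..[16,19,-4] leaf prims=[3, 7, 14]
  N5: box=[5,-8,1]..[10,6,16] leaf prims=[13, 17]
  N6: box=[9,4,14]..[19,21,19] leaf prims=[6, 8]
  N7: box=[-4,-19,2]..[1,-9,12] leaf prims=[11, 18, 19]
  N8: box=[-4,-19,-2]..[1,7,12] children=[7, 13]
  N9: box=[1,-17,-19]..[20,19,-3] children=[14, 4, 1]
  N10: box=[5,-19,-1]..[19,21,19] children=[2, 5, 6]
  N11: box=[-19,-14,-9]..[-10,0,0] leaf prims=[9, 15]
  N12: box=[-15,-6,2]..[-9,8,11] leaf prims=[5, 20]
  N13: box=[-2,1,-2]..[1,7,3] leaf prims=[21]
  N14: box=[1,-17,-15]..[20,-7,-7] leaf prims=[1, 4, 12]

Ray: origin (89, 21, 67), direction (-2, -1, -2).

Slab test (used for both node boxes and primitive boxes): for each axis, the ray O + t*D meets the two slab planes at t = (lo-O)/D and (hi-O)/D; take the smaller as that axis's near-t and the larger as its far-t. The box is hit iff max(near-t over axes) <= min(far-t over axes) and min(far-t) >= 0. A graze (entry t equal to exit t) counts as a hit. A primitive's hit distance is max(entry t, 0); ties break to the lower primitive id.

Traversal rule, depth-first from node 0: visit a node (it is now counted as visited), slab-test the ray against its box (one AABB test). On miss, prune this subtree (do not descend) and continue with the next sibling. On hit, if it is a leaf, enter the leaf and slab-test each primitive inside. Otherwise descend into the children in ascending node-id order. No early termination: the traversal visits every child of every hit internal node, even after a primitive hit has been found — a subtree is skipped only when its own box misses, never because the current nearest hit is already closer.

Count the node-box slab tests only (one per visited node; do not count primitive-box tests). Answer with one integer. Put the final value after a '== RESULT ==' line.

Walk:
N0 x:[69/2,54] y:[0,40] z:[24,43] -> hit [69/2,40], descend [3, 8, 9, 10]
  N3 x:[49,54] y:[13,35] z:[28,38] -> miss, prune
  N8 x:[44,93/2] y:[14,40] z:[55/2,69/2] -> miss, prune
  N9 x:[69/2,44] y:[2,38] z:[35,43] -> hit [35,38], descend [1, 4, 14]
    N1 x:[35,75/2] y:[12,20] z:[35,38] -> miss, prune
    N4 x:[73/2,87/2] y:[2,10] z:[71/2,43] -> miss, prune
    N14 x:[69/2,44] y:[28,38] z:[37,41] -> hit [37,38] leaf, test {P1(miss), P4@t=37, P12(miss)}
  N10 x:[35,42] y:[0,40] z:[24,34] -> miss, prune

Summary -> nodes [0, 3, 8, 9, 1, 4, 14, 10]; box-tests=8; leaf-entries=1; first=P4

== RESULT ==
8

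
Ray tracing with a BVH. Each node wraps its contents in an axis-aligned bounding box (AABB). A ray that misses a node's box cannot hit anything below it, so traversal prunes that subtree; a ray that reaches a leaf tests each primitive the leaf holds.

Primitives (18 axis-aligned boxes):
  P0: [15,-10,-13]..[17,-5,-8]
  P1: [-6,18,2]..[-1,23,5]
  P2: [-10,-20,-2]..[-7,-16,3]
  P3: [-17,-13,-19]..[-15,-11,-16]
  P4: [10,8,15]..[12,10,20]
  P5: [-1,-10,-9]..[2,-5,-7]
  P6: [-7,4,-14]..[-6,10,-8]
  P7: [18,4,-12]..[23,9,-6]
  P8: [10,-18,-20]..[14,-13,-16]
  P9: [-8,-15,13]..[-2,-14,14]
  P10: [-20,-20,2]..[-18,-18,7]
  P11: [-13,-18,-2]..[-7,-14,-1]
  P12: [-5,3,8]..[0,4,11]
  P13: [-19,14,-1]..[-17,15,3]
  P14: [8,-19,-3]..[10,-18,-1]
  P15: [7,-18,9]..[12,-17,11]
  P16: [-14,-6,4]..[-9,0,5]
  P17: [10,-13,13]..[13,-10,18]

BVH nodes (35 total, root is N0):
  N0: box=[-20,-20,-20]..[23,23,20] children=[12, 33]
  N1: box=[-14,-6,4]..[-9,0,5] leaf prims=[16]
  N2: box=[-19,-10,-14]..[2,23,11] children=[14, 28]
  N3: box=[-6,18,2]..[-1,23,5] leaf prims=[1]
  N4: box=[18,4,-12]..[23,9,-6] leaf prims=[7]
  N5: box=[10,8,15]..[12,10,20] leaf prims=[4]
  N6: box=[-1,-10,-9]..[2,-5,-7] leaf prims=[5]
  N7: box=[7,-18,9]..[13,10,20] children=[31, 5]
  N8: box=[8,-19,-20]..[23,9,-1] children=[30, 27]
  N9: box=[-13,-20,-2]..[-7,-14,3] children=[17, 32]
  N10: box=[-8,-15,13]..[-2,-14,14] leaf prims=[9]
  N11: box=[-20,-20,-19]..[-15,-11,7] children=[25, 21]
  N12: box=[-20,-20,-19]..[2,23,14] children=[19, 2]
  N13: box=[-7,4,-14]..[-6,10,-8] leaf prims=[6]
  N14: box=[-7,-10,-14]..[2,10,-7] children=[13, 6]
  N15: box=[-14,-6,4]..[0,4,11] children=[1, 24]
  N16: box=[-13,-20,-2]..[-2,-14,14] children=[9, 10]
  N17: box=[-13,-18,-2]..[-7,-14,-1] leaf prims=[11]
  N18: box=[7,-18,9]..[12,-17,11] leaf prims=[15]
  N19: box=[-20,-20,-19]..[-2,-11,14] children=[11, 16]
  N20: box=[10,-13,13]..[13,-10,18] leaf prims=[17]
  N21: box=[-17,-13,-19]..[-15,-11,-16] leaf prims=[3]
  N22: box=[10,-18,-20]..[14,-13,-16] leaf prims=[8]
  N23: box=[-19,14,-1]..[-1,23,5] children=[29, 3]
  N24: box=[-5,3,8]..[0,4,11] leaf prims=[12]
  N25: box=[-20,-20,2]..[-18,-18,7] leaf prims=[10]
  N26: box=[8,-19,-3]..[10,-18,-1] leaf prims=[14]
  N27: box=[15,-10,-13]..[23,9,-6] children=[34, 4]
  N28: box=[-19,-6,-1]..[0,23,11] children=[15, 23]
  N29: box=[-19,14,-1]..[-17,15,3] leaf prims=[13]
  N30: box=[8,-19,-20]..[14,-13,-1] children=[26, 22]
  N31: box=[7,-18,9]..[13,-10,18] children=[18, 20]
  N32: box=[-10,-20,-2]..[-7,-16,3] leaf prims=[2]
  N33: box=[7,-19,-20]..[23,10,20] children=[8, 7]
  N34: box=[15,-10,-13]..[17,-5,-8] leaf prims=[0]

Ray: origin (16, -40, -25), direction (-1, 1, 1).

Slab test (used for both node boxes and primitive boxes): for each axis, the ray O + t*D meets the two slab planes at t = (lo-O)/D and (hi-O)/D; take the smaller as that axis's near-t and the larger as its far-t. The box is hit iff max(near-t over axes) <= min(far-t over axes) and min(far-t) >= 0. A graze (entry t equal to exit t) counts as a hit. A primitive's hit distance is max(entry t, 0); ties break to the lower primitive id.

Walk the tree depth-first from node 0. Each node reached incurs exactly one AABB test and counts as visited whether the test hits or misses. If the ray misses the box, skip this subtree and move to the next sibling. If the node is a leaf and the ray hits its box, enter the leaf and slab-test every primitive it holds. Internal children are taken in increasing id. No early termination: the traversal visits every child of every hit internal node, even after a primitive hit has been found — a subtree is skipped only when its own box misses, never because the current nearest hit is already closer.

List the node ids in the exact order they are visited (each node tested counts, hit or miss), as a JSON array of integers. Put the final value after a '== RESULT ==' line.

Trace the traversal:
N0 x:[-7,36] y:[20,63] z:[5,45] -> hit [20,36], descend [12, 33]
  N12 x:[14,36] y:[20,63] z:[6,39] -> hit [20,36], descend [2, 19]
    N2 x:[14,35] y:[30,63] z:[11,36] -> hit [30,35], descend [14, 28]
      N14 x:[14,23] y:[30,50] z:[11,18] -> miss, prune
      N28 x:[16,35] y:[34,63] z:[24,36] -> hit [34,35], descend [15, 23]
        N15 x:[16,30] y:[34,44] z:[29,36] -> miss, prune
        N23 x:[17,35] y:[54,63] z:[24,30] -> miss, prune
    N19 x:[18,36] y:[20,29] z:[6,39] -> hit [20,29], descend [11, 16]
      N11 x:[31,36] y:[20,29] z:[6,32] -> miss, prune
      N16 x:[18,29] y:[20,26] z:[23,39] -> hit [23,26], descend [9, 10]
        N9 x:[23,29] y:[20,26] z:[23,28] -> hit [23,26], descend [17, 32]
          N17 x:[23,29] y:[22,26] z:[23,24] -> hit [23,24] leaf, test {P11@t=23}
          N32 x:[23,26] y:[20,24] z:[23,28] -> hit [23,24] leaf, test {P2@t=23}
        N10 x:[18,24] y:[25,26] z:[38,39] -> miss, prune
  N33 x:[-7,9] y:[21,50] z:[5,45] -> miss, prune

Summary -> nodes [0, 12, 2, 14, 28, 15, 23, 19, 11, 16, 9, 17, 32, 10, 33]; box-tests=15; leaf-entries=2; first=P2

== RESULT ==
[0, 12, 2, 14, 28, 15, 23, 19, 11, 16, 9, 17, 32, 10, 33]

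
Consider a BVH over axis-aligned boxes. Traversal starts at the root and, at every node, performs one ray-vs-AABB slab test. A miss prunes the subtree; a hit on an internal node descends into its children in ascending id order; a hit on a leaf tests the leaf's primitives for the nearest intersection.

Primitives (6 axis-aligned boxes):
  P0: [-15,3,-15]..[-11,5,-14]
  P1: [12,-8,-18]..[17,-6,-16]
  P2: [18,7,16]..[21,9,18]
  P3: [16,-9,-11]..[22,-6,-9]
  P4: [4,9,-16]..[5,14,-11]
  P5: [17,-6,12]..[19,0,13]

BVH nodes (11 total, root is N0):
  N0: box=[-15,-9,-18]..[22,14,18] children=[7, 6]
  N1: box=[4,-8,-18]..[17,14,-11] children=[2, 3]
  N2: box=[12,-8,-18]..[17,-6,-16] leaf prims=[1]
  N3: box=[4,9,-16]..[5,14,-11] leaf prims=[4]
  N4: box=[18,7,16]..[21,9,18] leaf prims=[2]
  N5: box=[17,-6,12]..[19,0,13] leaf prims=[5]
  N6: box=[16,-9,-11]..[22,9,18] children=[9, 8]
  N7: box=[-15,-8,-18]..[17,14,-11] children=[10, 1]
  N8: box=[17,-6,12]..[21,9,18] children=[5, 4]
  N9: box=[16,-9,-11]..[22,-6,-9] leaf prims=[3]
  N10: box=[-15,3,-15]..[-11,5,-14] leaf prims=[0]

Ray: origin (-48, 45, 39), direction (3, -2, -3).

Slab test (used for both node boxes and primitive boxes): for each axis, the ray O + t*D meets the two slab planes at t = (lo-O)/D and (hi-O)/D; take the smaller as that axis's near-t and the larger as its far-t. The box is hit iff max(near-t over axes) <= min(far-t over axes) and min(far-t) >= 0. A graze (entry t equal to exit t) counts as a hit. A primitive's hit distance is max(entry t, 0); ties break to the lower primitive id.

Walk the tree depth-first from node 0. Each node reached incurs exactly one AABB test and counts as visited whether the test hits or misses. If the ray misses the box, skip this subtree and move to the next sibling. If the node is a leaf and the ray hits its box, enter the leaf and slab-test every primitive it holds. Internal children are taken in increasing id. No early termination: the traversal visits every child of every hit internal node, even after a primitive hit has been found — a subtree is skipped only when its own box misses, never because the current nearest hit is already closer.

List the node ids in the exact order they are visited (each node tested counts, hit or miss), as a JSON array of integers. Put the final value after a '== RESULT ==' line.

Traverse from the root:
N0 x:[11,70/3] y:[31/2,27] z:[7,19] -> hit [31/2,19], descend [6, 7]
  N6 x:[64/3,70/3] y:[18,27] z:[7,50/3] -> miss, prune
  N7 x:[11,65/3] y:[31/2,53/2] z:[50/3,19] -> hit [50/3,19], descend [1, 10]
    N1 x:[52/3,65/3] y:[31/2,53/2] z:[50/3,19] -> hit [52/3,19], descend [2, 3]
      N2 x:[20,65/3] y:[51/2,53/2] z:[55/3,19] -> miss, prune
      N3 x:[52/3,53/3] y:[31/2,18] z:[50/3,55/3] -> hit [52/3,53/3] leaf, test {P4@t=52/3}
    N10 x:[11,37/3] y:[20,21] z:[53/3,18] -> miss, prune

7 AABB tests over nodes [0, 6, 7, 1, 2, 3, 10]; 1 leaf entered; closest P4.

== RESULT ==
[0, 6, 7, 1, 2, 3, 10]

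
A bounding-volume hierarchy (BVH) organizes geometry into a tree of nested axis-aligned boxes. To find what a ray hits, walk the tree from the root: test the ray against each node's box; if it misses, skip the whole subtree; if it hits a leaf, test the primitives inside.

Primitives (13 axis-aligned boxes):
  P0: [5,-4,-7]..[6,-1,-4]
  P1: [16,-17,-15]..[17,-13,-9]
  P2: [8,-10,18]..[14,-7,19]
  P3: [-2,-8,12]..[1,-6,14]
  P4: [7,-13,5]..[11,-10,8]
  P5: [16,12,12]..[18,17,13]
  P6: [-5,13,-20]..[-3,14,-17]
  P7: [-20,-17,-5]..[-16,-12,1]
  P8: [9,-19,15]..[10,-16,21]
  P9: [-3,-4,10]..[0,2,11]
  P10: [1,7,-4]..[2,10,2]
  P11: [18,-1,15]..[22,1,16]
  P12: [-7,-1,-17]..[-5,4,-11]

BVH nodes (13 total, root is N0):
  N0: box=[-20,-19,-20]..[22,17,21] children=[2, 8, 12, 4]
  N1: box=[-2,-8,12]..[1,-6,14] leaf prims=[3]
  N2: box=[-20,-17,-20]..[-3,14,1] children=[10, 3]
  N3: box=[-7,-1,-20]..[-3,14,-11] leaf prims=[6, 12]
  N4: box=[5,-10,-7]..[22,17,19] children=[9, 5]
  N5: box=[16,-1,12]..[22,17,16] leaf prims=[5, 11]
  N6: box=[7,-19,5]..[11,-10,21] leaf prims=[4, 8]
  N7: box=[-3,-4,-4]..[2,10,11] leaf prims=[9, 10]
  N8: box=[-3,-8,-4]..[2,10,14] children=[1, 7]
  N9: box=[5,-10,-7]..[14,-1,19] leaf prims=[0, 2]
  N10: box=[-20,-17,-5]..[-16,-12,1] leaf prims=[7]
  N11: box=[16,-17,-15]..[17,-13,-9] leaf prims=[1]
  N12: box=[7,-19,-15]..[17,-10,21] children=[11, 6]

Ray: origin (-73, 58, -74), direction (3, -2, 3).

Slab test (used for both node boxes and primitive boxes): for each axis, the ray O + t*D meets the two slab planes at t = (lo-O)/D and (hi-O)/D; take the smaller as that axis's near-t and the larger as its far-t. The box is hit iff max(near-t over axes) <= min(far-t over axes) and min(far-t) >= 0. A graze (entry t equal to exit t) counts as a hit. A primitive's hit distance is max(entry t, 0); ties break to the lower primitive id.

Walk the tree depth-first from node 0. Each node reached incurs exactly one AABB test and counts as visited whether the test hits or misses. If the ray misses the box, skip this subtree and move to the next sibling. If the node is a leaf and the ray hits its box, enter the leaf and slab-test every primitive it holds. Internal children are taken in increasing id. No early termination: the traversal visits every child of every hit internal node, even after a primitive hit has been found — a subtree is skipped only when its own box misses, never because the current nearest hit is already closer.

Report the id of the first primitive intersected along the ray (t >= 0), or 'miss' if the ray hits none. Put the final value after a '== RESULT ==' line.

Walk:
N0 x:[53/3,95/3] y:[41/2,77/2] z:[18,95/3] -> hit [41/2,95/3], descend [2, 4, 8, 12]
  N2 x:[53/3,70/3] y:[22,75/2] z:[18,25] -> hit [22,70/3], descend [3, 10]
    N3 x:[22,70/3] y:[22,59/2] z:[18,21] -> miss, prune
    N10 x:[53/3,19] y:[35,75/2] z:[23,25] -> miss, prune
  N4 x:[26,95/3] y:[41/2,34] z:[67/3,31] -> hit [26,31], descend [5, 9]
    N5 x:[89/3,95/3] y:[41/2,59/2] z:[86/3,30] -> miss, prune
    N9 x:[26,29] y:[59/2,34] z:[67/3,31] -> miss, prune
  N8 x:[70/3,25] y:[24,33] z:[70/3,88/3] -> hit [24,25], descend [1, 7]
    N1 x:[71/3,74/3] y:[32,33] z:[86/3,88/3] -> miss, prune
    N7 x:[70/3,25] y:[24,31] z:[70/3,85/3] -> hit [24,25] leaf, test {P9(miss), P10@t=74/3}
  N12 x:[80/3,30] y:[34,77/2] z:[59/3,95/3] -> miss, prune

Visited [0, 2, 3, 10, 4, 5, 9, 8, 1, 7, 12]. Tests: 11 box, 1 leaf. Nearest: P10.

== RESULT ==
10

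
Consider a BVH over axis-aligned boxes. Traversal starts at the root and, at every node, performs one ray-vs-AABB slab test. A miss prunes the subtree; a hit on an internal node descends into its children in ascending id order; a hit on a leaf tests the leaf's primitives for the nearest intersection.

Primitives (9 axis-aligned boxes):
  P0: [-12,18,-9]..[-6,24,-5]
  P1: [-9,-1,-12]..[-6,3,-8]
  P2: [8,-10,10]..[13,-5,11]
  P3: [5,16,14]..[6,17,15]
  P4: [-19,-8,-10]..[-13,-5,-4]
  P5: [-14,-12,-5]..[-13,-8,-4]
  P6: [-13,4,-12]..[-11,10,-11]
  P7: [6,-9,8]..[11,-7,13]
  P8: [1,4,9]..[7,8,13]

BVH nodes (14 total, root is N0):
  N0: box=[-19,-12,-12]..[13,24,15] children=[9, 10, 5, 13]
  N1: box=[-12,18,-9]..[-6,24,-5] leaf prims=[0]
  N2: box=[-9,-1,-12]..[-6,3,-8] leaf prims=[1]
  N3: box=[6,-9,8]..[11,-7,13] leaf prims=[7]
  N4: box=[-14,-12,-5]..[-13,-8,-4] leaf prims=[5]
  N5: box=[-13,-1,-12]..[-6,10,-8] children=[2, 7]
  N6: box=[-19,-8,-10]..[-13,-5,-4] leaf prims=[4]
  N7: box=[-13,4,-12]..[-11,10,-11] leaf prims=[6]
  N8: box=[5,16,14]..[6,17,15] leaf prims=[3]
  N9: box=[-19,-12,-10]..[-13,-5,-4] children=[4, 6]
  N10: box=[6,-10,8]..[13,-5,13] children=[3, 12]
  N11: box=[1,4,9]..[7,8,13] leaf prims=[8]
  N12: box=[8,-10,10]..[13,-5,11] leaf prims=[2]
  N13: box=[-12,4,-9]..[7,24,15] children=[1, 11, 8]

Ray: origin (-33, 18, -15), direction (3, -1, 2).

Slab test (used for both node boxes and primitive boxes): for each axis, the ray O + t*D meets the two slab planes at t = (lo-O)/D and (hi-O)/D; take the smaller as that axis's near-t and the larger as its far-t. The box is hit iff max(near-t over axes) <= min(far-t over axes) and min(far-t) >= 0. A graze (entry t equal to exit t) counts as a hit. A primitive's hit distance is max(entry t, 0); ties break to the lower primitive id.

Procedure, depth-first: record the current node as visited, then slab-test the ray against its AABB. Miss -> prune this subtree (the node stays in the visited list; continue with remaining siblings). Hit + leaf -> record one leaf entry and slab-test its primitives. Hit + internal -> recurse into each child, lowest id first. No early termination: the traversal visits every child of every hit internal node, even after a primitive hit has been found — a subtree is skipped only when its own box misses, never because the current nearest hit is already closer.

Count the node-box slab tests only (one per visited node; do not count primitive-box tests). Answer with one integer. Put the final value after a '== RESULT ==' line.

Traverse from the root:
N0 x:[14/3,46/3] y:[-6,30] z:[3/2,15] -> hit [14/3,15], descend [5, 9, 10, 13]
  N5 x:[20/3,9] y:[8,19] z:[3/2,7/2] -> miss, prune
  N9 x:[14/3,20/3] y:[23,30] z:[5/2,11/2] -> miss, prune
  N10 x:[13,46/3] y:[23,28] z:[23/2,14] -> miss, prune
  N13 x:[7,40/3] y:[-6,14] z:[3,15] -> hit [7,40/3], descend [1, 8, 11]
    N1 x:[7,9] y:[-6,0] z:[3,5] -> miss, prune
    N8 x:[38/3,13] y:[1,2] z:[29/2,15] -> miss, prune
    N11 x:[34/3,40/3] y:[10,14] z:[12,14] -> hit [12,40/3] leaf, test {P8@t=12}

Visited [0, 5, 9, 10, 13, 1, 8, 11]. Tests: 8 box, 1 leaf. Nearest: P8.

== RESULT ==
8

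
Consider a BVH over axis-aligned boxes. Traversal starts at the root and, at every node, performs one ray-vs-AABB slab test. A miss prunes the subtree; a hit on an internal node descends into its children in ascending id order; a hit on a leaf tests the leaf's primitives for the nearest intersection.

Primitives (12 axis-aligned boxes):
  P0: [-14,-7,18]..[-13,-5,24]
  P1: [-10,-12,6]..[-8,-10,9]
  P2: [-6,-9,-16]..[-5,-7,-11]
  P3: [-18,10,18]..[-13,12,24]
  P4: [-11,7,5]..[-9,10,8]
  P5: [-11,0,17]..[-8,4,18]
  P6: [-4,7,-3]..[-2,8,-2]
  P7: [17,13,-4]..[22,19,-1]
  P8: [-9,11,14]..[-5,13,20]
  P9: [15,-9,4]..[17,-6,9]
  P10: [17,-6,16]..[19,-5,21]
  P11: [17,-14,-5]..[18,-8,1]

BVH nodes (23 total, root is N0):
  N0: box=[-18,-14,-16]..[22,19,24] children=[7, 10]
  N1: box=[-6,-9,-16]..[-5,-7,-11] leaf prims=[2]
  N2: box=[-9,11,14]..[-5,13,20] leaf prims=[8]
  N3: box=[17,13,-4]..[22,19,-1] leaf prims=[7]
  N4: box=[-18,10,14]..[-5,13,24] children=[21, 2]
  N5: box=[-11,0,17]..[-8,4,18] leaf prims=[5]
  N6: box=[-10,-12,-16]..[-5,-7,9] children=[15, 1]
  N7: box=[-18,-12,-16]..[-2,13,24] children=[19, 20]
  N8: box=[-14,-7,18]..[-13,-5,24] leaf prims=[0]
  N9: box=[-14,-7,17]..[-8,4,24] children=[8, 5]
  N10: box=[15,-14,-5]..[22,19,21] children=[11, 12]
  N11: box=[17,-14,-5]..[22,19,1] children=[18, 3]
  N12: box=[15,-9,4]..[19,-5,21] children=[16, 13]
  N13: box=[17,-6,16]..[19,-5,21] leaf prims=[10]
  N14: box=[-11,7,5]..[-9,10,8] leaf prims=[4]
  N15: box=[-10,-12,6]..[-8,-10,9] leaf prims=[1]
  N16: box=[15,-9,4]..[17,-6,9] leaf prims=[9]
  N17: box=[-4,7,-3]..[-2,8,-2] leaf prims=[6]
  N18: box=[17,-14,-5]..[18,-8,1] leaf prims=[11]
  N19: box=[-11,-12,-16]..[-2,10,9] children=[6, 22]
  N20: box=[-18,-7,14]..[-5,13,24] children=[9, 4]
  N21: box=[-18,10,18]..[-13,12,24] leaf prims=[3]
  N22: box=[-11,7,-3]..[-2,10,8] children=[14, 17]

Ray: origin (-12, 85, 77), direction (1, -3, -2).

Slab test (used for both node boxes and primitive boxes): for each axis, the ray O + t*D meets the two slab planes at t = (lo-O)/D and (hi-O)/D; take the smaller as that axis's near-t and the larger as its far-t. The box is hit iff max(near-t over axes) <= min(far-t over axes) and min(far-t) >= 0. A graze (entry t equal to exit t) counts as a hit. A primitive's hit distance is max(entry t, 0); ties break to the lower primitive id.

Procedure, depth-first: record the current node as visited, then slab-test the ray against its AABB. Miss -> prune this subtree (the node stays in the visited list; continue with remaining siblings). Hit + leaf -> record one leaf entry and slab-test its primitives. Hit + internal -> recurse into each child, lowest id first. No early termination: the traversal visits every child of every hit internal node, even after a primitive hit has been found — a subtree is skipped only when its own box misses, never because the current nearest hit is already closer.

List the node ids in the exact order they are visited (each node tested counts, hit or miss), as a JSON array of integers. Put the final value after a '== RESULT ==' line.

Walk:
N0 x:[-6,34] y:[22,33] z:[53/2,93/2] -> hit [53/2,33], descend [7, 10]
  N7 x:[-6,10] y:[24,97/3] z:[53/2,93/2] -> miss, prune
  N10 x:[27,34] y:[22,33] z:[28,41] -> hit [28,33], descend [11, 12]
    N11 x:[29,34] y:[22,33] z:[38,41] -> miss, prune
    N12 x:[27,31] y:[30,94/3] z:[28,73/2] -> hit [30,31], descend [13, 16]
      N13 x:[29,31] y:[30,91/3] z:[28,61/2] -> hit [30,91/3] leaf, test {P10@t=30}
      N16 x:[27,29] y:[91/3,94/3] z:[34,73/2] -> miss, prune

7 AABB tests over nodes [0, 7, 10, 11, 12, 13, 16]; 1 leaf entered; closest P10.

== RESULT ==
[0, 7, 10, 11, 12, 13, 16]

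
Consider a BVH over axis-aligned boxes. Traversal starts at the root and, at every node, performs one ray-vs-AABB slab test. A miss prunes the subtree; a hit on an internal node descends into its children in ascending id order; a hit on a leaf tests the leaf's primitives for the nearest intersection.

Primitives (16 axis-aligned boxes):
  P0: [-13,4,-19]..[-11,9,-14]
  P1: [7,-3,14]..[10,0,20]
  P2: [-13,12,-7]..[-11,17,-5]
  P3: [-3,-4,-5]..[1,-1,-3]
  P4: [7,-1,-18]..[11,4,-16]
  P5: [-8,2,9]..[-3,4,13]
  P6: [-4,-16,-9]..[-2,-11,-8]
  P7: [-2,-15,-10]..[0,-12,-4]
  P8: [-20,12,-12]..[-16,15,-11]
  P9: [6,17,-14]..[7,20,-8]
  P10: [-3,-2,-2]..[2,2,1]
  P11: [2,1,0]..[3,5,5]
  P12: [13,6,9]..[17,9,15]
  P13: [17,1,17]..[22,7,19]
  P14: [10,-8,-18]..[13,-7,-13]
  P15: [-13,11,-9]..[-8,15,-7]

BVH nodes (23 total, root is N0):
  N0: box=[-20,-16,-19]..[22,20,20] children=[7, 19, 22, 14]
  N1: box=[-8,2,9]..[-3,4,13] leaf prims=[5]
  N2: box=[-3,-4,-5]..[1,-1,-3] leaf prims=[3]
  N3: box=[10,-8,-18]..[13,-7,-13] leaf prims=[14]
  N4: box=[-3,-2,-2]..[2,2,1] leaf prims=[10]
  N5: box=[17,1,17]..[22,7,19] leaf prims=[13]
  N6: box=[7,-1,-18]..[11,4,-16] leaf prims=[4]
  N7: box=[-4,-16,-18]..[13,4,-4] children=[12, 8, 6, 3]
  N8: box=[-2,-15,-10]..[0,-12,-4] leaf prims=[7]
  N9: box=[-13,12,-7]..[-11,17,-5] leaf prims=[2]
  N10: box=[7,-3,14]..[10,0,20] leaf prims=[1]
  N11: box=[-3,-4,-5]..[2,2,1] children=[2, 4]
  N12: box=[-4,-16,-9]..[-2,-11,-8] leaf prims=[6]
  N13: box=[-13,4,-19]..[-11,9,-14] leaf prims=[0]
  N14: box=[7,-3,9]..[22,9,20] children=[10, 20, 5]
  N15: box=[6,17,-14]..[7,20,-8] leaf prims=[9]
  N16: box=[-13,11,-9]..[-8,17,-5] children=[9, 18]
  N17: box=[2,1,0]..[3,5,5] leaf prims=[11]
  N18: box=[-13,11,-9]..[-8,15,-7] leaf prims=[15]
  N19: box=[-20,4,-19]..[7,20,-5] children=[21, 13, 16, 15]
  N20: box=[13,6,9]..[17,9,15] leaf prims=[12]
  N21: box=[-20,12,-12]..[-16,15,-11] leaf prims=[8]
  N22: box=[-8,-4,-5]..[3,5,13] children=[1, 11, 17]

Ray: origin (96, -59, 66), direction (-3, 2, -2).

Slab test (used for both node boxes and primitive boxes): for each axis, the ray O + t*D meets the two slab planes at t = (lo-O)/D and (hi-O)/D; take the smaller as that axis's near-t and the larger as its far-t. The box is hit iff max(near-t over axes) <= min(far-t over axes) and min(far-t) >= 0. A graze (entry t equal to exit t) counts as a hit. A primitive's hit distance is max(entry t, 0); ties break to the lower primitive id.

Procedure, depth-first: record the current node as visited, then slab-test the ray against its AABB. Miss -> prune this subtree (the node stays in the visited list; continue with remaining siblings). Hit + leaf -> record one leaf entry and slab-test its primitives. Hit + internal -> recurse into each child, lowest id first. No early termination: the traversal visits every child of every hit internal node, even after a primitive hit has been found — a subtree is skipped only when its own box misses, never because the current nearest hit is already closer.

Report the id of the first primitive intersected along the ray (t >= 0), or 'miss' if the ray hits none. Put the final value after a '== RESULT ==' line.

Trace the traversal:
N0 x:[74/3,116/3] y:[43/2,79/2] z:[23,85/2] -> hit [74/3,116/3], descend [7, 14, 19, 22]
  N7 x:[83/3,100/3] y:[43/2,63/2] z:[35,42] -> miss, prune
  N14 x:[74/3,89/3] y:[28,34] z:[23,57/2] -> hit [28,57/2], descend [5, 10, 20]
    N5 x:[74/3,79/3] y:[30,33] z:[47/2,49/2] -> miss, prune
    N10 x:[86/3,89/3] y:[28,59/2] z:[23,26] -> miss, prune
    N20 x:[79/3,83/3] y:[65/2,34] z:[51/2,57/2] -> miss, prune
  N19 x:[89/3,116/3] y:[63/2,79/2] z:[71/2,85/2] -> hit [71/2,116/3], descend [13, 15, 16, 21]
    N13 x:[107/3,109/3] y:[63/2,34] z:[40,85/2] -> miss, prune
    N15 x:[89/3,30] y:[38,79/2] z:[37,40] -> miss, prune
    N16 x:[104/3,109/3] y:[35,38] z:[71/2,75/2] -> hit [71/2,109/3], descend [9, 18]
      N9 x:[107/3,109/3] y:[71/2,38] z:[71/2,73/2] -> hit [107/3,109/3] leaf, test {P2@t=107/3}
      N18 x:[104/3,109/3] y:[35,37] z:[73/2,75/2] -> miss, prune
    N21 x:[112/3,116/3] y:[71/2,37] z:[77/2,39] -> miss, prune
  N22 x:[31,104/3] y:[55/2,32] z:[53/2,71/2] -> hit [31,32], descend [1, 11, 17]
    N1 x:[33,104/3] y:[61/2,63/2] z:[53/2,57/2] -> miss, prune
    N11 x:[94/3,33] y:[55/2,61/2] z:[65/2,71/2] -> miss, prune
    N17 x:[31,94/3] y:[30,32] z:[61/2,33] -> hit [31,94/3] leaf, test {P11@t=31}

17 AABB tests over nodes [0, 7, 14, 5, 10, 20, 19, 13, 15, 16, 9, 18, 21, 22, 1, 11, 17]; 2 leaves entered; closest P11.

== RESULT ==
11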